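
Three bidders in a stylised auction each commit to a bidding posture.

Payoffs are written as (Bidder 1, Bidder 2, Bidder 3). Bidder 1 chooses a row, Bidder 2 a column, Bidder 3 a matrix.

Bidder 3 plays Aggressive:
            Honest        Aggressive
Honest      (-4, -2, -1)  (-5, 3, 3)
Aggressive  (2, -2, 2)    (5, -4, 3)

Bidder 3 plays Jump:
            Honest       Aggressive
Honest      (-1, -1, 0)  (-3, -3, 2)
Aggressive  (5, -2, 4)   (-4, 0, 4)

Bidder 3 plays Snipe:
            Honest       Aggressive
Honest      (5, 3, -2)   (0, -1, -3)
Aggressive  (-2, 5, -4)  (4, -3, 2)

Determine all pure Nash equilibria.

For each strategy profile, look for a profitable unilateral deviation.
(Honest, Honest, Aggressive): Bidder 1 can switch to Aggressive (-4 → 2). Not NE.
(Honest, Honest, Jump): Bidder 1 can switch to Aggressive (-1 → 5). Not NE.
(Honest, Honest, Snipe): Bidder 3 can switch to Aggressive (-2 → -1). Not NE.
(Honest, Aggressive, Aggressive): Bidder 1 can switch to Aggressive (-5 → 5). Not NE.
(Honest, Aggressive, Jump): Bidder 2 can switch to Honest (-3 → -1). Not NE.
(Honest, Aggressive, Snipe): Bidder 1 can switch to Aggressive (0 → 4). Not NE.
(Aggressive, Honest, Aggressive): Bidder 3 can switch to Jump (2 → 4). Not NE.
(Aggressive, Honest, Jump): Bidder 2 can switch to Aggressive (-2 → 0). Not NE.
(Aggressive, Honest, Snipe): Bidder 1 can switch to Honest (-2 → 5). Not NE.
(Aggressive, Aggressive, Aggressive): Bidder 2 can switch to Honest (-4 → -2). Not NE.
(The remaining 2 profiles each have a profitable deviation by the same check.)

none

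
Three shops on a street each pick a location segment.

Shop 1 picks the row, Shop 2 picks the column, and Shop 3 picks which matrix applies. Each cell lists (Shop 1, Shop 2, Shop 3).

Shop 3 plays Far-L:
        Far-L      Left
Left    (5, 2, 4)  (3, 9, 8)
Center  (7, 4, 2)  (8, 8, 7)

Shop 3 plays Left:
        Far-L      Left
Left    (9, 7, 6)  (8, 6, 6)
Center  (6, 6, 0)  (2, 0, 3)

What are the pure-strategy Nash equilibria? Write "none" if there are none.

The pure Nash equilibria are (Left, Far-L, Left); (Center, Left, Far-L).

Shop 1 against (Far-L, Far-L): payoffs 5, 7 → best response Center.
Shop 1 against (Far-L, Left): payoffs 9, 6 → best response Left.
Shop 1 against (Left, Far-L): payoffs 3, 8 → best response Center.
Shop 1 against (Left, Left): payoffs 8, 2 → best response Left.
Shop 2 against (Left, Far-L): payoffs 2, 9 → best response Left.
Shop 2 against (Left, Left): payoffs 7, 6 → best response Far-L.
Shop 2 against (Center, Far-L): payoffs 4, 8 → best response Left.
Shop 2 against (Center, Left): payoffs 6, 0 → best response Far-L.
Shop 3 against (Left, Far-L): payoffs 4, 6 → best response Left.
Shop 3 against (Left, Left): payoffs 8, 6 → best response Far-L.
Shop 3 against (Center, Far-L): payoffs 2, 0 → best response Far-L.
Shop 3 against (Center, Left): payoffs 7, 3 → best response Far-L.
Mutual best responses: (Left, Far-L, Left); (Center, Left, Far-L).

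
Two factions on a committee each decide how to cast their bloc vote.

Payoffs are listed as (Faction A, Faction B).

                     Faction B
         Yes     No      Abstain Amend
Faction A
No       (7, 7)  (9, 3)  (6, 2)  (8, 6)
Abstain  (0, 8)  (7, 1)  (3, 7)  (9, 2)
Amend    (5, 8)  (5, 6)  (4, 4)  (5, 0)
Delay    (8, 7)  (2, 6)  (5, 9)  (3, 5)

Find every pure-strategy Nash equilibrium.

(No, Yes): Faction A can switch to Delay (7 → 8). Not NE.
(No, No): Faction B can switch to Yes (3 → 7). Not NE.
(No, Abstain): Faction B can switch to Yes (2 → 7). Not NE.
(No, Amend): Faction A can switch to Abstain (8 → 9). Not NE.
(Abstain, Yes): Faction A can switch to No (0 → 7). Not NE.
(Abstain, No): Faction A can switch to No (7 → 9). Not NE.
(Abstain, Abstain): Faction A can switch to No (3 → 6). Not NE.
(Abstain, Amend): Faction B can switch to Yes (2 → 8). Not NE.
(Amend, Yes): Faction A can switch to No (5 → 7). Not NE.
(Amend, No): Faction A can switch to No (5 → 9). Not NE.
(Amend, Abstain): Faction A can switch to No (4 → 6). Not NE.
(Amend, Amend): Faction A can switch to No (5 → 8). Not NE.
(The remaining 4 profiles each have a profitable deviation by the same check.)

none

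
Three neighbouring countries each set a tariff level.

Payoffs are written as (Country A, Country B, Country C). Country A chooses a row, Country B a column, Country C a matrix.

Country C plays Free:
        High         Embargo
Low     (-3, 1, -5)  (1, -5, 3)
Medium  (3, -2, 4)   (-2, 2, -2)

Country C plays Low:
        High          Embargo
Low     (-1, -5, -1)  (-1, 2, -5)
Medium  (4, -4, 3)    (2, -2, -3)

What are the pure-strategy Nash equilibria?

Country A against (High, Free): payoffs -3, 3 → best response Medium.
Country A against (High, Low): payoffs -1, 4 → best response Medium.
Country A against (Embargo, Free): payoffs 1, -2 → best response Low.
Country A against (Embargo, Low): payoffs -1, 2 → best response Medium.
Country B against (Low, Free): payoffs 1, -5 → best response High.
Country B against (Low, Low): payoffs -5, 2 → best response Embargo.
Country B against (Medium, Free): payoffs -2, 2 → best response Embargo.
Country B against (Medium, Low): payoffs -4, -2 → best response Embargo.
Country C against (Low, High): payoffs -5, -1 → best response Low.
Country C against (Low, Embargo): payoffs 3, -5 → best response Free.
Country C against (Medium, High): payoffs 4, 3 → best response Free.
Country C against (Medium, Embargo): payoffs -2, -3 → best response Free.
No profile is a mutual best response for all players.

This game has no pure Nash equilibrium.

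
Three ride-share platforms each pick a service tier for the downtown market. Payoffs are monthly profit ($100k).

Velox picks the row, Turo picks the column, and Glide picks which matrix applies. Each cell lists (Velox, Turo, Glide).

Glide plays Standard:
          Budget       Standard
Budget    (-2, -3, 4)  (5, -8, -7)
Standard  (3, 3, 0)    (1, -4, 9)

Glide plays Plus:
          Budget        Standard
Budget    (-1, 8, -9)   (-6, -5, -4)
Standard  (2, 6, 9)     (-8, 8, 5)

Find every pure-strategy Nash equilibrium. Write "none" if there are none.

This game has no pure Nash equilibrium.

For each strategy profile, look for a profitable unilateral deviation.
(Budget, Budget, Standard): Velox can switch to Standard (-2 → 3). Not NE.
(Budget, Budget, Plus): Velox can switch to Standard (-1 → 2). Not NE.
(Budget, Standard, Standard): Turo can switch to Budget (-8 → -3). Not NE.
(Budget, Standard, Plus): Turo can switch to Budget (-5 → 8). Not NE.
(Standard, Budget, Standard): Glide can switch to Plus (0 → 9). Not NE.
(Standard, Budget, Plus): Turo can switch to Standard (6 → 8). Not NE.
(The remaining 2 profiles each have a profitable deviation by the same check.)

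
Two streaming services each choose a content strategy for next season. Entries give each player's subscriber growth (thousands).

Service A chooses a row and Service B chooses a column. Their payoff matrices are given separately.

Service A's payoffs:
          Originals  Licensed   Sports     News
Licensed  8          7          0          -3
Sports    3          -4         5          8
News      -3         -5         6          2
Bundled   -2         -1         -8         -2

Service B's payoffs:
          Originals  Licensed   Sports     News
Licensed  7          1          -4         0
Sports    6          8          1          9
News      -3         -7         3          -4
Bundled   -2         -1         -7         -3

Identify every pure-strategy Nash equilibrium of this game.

Pure-strategy Nash equilibria: (Licensed, Originals) and (Sports, News) and (News, Sports)

(Licensed, Originals): Service A gets 8, best alternative 3; Service B gets 7, best alternative 1. No profitable deviation — NE.
(Licensed, Licensed): Service B can switch to Originals (1 → 7). Not NE.
(Licensed, Sports): Service A can switch to Sports (0 → 5). Not NE.
(Licensed, News): Service A can switch to Sports (-3 → 8). Not NE.
(Sports, Originals): Service A can switch to Licensed (3 → 8). Not NE.
(Sports, Licensed): Service A can switch to Licensed (-4 → 7). Not NE.
(Sports, Sports): Service A can switch to News (5 → 6). Not NE.
(Sports, News): Service A gets 8, best alternative 2; Service B gets 9, best alternative 8. No profitable deviation — NE.
(News, Originals): Service A can switch to Licensed (-3 → 8). Not NE.
(News, Licensed): Service A can switch to Licensed (-5 → 7). Not NE.
(News, Sports): Service A gets 6, best alternative 5; Service B gets 3, best alternative -3. No profitable deviation — NE.
(News, News): Service A can switch to Sports (2 → 8). Not NE.
(Bundled, Originals): Service A can switch to Licensed (-2 → 8). Not NE.
(The remaining 3 profiles each have a profitable deviation by the same check.)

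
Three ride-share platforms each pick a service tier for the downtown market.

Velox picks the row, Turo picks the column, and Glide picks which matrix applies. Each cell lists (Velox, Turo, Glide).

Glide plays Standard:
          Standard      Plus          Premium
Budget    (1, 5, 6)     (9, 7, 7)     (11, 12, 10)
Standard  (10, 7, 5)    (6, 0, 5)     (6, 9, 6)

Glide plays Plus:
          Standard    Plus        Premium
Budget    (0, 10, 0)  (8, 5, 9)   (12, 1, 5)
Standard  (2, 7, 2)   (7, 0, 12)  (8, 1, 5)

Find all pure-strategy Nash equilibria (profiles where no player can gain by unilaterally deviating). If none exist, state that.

(Budget, Premium, Standard)

Velox against (Standard, Standard): payoffs 1, 10 → best response Standard.
Velox against (Standard, Plus): payoffs 0, 2 → best response Standard.
Velox against (Plus, Standard): payoffs 9, 6 → best response Budget.
Velox against (Plus, Plus): payoffs 8, 7 → best response Budget.
Velox against (Premium, Standard): payoffs 11, 6 → best response Budget.
Velox against (Premium, Plus): payoffs 12, 8 → best response Budget.
Turo against (Budget, Standard): payoffs 5, 7, 12 → best response Premium.
Turo against (Budget, Plus): payoffs 10, 5, 1 → best response Standard.
Turo against (Standard, Standard): payoffs 7, 0, 9 → best response Premium.
Turo against (Standard, Plus): payoffs 7, 0, 1 → best response Standard.
Glide against (Budget, Standard): payoffs 6, 0 → best response Standard.
Glide against (Budget, Plus): payoffs 7, 9 → best response Plus.
Glide against (Budget, Premium): payoffs 10, 5 → best response Standard.
Glide against (Standard, Standard): payoffs 5, 2 → best response Standard.
Glide against (Standard, Plus): payoffs 5, 12 → best response Plus.
Glide against (Standard, Premium): payoffs 6, 5 → best response Standard.
Mutual best responses: (Budget, Premium, Standard).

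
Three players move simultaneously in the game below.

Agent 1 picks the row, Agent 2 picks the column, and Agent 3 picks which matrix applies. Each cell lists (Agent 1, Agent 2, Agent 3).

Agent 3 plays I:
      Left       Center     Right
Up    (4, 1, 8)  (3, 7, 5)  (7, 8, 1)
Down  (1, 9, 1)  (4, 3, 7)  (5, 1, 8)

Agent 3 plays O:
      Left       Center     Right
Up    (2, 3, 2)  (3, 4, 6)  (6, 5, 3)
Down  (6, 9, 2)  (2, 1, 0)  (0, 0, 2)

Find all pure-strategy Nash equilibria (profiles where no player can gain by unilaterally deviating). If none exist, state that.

Pure-strategy Nash equilibria: (Up, Right, O), (Down, Left, O)

Agent 1 against (Left, I): payoffs 4, 1 → best response Up.
Agent 1 against (Left, O): payoffs 2, 6 → best response Down.
Agent 1 against (Center, I): payoffs 3, 4 → best response Down.
Agent 1 against (Center, O): payoffs 3, 2 → best response Up.
Agent 1 against (Right, I): payoffs 7, 5 → best response Up.
Agent 1 against (Right, O): payoffs 6, 0 → best response Up.
Agent 2 against (Up, I): payoffs 1, 7, 8 → best response Right.
Agent 2 against (Up, O): payoffs 3, 4, 5 → best response Right.
Agent 2 against (Down, I): payoffs 9, 3, 1 → best response Left.
Agent 2 against (Down, O): payoffs 9, 1, 0 → best response Left.
Agent 3 against (Up, Left): payoffs 8, 2 → best response I.
Agent 3 against (Up, Center): payoffs 5, 6 → best response O.
Agent 3 against (Up, Right): payoffs 1, 3 → best response O.
Agent 3 against (Down, Left): payoffs 1, 2 → best response O.
Agent 3 against (Down, Center): payoffs 7, 0 → best response I.
Agent 3 against (Down, Right): payoffs 8, 2 → best response I.
Mutual best responses: (Up, Right, O); (Down, Left, O).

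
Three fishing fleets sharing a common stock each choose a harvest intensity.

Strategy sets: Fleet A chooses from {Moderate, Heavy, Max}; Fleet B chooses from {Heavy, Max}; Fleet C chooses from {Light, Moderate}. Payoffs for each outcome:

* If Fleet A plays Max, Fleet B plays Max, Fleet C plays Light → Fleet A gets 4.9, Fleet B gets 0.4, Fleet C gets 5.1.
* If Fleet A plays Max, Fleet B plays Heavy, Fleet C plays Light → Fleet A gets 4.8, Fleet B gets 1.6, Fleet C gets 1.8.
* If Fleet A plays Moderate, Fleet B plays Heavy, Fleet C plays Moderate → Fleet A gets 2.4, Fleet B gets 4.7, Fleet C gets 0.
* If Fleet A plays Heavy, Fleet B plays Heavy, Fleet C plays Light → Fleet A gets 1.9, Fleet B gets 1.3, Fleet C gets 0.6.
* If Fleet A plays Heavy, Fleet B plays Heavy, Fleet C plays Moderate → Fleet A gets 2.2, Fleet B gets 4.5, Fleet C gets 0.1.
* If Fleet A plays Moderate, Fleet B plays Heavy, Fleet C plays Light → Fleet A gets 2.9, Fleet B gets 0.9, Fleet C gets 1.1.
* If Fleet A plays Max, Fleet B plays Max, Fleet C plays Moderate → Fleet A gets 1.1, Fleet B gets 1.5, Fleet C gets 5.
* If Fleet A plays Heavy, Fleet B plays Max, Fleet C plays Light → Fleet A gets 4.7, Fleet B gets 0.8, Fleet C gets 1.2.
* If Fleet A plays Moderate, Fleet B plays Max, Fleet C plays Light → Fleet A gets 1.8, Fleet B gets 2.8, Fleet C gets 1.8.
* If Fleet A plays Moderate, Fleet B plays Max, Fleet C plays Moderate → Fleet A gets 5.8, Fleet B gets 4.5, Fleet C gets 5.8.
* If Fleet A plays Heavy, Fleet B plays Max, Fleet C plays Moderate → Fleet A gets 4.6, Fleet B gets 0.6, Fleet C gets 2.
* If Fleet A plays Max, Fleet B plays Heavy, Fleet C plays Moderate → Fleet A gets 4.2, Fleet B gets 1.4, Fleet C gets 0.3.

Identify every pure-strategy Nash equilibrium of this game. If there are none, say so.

(Max, Heavy, Light)

For each strategy profile, look for a profitable unilateral deviation.
(Moderate, Heavy, Light): Fleet A can switch to Max (2.9 → 4.8). Not NE.
(Moderate, Heavy, Moderate): Fleet A can switch to Max (2.4 → 4.2). Not NE.
(Moderate, Max, Light): Fleet A can switch to Heavy (1.8 → 4.7). Not NE.
(Moderate, Max, Moderate): Fleet B can switch to Heavy (4.5 → 4.7). Not NE.
(Heavy, Heavy, Light): Fleet A can switch to Moderate (1.9 → 2.9). Not NE.
(Heavy, Heavy, Moderate): Fleet A can switch to Moderate (2.2 → 2.4). Not NE.
(Max, Heavy, Light): Fleet A gets 4.8, best alternative 2.9; Fleet B gets 1.6, best alternative 0.4; Fleet C gets 1.8, best alternative 0.3. No profitable deviation — NE.
(The remaining 5 profiles each have a profitable deviation by the same check.)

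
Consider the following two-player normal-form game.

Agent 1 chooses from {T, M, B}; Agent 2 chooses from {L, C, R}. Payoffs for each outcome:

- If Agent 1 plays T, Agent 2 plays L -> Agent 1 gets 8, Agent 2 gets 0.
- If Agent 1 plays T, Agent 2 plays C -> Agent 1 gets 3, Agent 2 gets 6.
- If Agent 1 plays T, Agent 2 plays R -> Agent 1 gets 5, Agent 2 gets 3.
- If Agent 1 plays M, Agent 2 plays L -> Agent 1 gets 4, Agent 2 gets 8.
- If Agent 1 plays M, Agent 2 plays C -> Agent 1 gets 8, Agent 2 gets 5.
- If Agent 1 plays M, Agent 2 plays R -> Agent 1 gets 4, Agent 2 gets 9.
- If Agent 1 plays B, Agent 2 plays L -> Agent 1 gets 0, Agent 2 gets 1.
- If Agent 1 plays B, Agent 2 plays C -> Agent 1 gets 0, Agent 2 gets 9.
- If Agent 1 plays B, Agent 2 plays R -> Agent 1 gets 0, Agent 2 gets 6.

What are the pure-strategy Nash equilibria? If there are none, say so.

For each strategy profile, look for a profitable unilateral deviation.
(T, L): Agent 2 can switch to C (0 → 6). Not NE.
(T, C): Agent 1 can switch to M (3 → 8). Not NE.
(T, R): Agent 2 can switch to C (3 → 6). Not NE.
(M, L): Agent 1 can switch to T (4 → 8). Not NE.
(M, C): Agent 2 can switch to L (5 → 8). Not NE.
(M, R): Agent 1 can switch to T (4 → 5). Not NE.
(The remaining 3 profiles each have a profitable deviation by the same check.)

No pure-strategy Nash equilibrium.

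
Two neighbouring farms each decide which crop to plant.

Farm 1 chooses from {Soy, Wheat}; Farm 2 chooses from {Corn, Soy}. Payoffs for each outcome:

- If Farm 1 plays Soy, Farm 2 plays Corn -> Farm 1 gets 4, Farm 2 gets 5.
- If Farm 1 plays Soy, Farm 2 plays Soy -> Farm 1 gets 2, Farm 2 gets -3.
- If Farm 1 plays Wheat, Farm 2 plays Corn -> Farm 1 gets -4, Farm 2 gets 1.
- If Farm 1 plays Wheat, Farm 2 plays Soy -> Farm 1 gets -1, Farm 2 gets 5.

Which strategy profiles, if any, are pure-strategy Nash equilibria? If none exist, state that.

Pure NE: (Soy, Corn)

Mark each player's best response to every combination of opponents' strategies; a profile where every player is best-responding is a pure Nash equilibrium.
Farm 1 against Corn: payoffs 4, -4 → best response Soy.
Farm 1 against Soy: payoffs 2, -1 → best response Soy.
Farm 2 against Soy: payoffs 5, -3 → best response Corn.
Farm 2 against Wheat: payoffs 1, 5 → best response Soy.
Mutual best responses: (Soy, Corn).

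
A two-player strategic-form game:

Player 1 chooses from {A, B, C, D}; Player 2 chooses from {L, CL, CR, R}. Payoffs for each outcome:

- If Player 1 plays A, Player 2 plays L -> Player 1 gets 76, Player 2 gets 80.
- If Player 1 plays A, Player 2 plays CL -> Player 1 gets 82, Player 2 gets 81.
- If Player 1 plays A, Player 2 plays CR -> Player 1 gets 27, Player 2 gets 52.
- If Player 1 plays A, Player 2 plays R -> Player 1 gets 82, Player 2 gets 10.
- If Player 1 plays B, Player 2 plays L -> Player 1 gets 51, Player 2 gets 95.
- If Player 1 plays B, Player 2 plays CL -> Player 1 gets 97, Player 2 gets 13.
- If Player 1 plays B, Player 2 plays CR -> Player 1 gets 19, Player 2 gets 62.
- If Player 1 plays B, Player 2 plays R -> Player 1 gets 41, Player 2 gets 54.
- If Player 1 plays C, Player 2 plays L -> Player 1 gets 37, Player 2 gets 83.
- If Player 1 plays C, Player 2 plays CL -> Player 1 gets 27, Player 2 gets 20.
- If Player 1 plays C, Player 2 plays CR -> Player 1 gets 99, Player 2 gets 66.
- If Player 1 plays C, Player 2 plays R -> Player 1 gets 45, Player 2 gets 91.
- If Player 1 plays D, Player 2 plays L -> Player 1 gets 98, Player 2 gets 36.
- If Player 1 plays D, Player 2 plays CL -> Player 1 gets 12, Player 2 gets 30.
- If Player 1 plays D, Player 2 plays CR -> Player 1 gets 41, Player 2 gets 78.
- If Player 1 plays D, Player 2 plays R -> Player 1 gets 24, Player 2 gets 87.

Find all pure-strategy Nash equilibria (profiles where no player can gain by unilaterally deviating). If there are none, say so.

Player 1 against L: payoffs 76, 51, 37, 98 → best response D.
Player 1 against CL: payoffs 82, 97, 27, 12 → best response B.
Player 1 against CR: payoffs 27, 19, 99, 41 → best response C.
Player 1 against R: payoffs 82, 41, 45, 24 → best response A.
Player 2 against A: payoffs 80, 81, 52, 10 → best response CL.
Player 2 against B: payoffs 95, 13, 62, 54 → best response L.
Player 2 against C: payoffs 83, 20, 66, 91 → best response R.
Player 2 against D: payoffs 36, 30, 78, 87 → best response R.
No profile is a mutual best response for all players.

No pure-strategy Nash equilibrium.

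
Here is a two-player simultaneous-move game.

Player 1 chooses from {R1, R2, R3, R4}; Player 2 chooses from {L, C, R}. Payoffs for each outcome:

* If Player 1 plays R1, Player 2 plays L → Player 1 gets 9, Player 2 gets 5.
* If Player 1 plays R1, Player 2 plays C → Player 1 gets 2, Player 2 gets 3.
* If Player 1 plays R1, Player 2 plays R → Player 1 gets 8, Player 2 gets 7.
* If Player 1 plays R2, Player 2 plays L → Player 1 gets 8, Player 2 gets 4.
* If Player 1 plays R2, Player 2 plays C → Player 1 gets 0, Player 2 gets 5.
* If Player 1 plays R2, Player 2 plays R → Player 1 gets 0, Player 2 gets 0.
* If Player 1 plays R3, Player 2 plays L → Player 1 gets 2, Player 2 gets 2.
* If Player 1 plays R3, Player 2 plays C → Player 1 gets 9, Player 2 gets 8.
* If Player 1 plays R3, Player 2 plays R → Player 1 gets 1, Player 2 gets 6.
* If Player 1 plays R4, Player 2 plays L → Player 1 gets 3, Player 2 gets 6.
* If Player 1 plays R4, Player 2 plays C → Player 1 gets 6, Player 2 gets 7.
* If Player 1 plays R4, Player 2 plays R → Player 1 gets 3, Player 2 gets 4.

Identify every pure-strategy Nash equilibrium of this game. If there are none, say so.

Pure-strategy Nash equilibria: (R1, R); (R3, C)

(R1, L): Player 2 can switch to R (5 → 7). Not NE.
(R1, C): Player 1 can switch to R3 (2 → 9). Not NE.
(R1, R): Player 1 gets 8, best alternative 3; Player 2 gets 7, best alternative 5. No profitable deviation — NE.
(R2, L): Player 1 can switch to R1 (8 → 9). Not NE.
(R2, C): Player 1 can switch to R1 (0 → 2). Not NE.
(R2, R): Player 1 can switch to R1 (0 → 8). Not NE.
(R3, L): Player 1 can switch to R1 (2 → 9). Not NE.
(R3, C): Player 1 gets 9, best alternative 6; Player 2 gets 8, best alternative 6. No profitable deviation — NE.
(The remaining 4 profiles each have a profitable deviation by the same check.)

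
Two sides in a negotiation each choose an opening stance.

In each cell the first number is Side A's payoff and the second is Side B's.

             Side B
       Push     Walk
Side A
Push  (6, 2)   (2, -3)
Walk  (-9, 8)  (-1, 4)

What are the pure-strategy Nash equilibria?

Mark each player's best response to every combination of opponents' strategies; a profile where every player is best-responding is a pure Nash equilibrium.
Side A against Push: payoffs 6, -9 → best response Push.
Side A against Walk: payoffs 2, -1 → best response Push.
Side B against Push: payoffs 2, -3 → best response Push.
Side B against Walk: payoffs 8, 4 → best response Push.
Mutual best responses: (Push, Push).

The unique pure-strategy Nash equilibrium is (Push, Push).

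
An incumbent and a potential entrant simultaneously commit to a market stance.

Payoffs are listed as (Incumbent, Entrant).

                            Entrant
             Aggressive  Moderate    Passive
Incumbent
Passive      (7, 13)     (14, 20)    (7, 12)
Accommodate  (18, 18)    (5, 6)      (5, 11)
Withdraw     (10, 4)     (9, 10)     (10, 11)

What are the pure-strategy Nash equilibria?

(Passive, Moderate) and (Accommodate, Aggressive) and (Withdraw, Passive)

For each strategy profile, look for a profitable unilateral deviation.
(Passive, Aggressive): Incumbent can switch to Accommodate (7 → 18). Not NE.
(Passive, Moderate): Incumbent gets 14, best alternative 9; Entrant gets 20, best alternative 13. No profitable deviation — NE.
(Passive, Passive): Incumbent can switch to Withdraw (7 → 10). Not NE.
(Accommodate, Aggressive): Incumbent gets 18, best alternative 10; Entrant gets 18, best alternative 11. No profitable deviation — NE.
(Accommodate, Moderate): Incumbent can switch to Passive (5 → 14). Not NE.
(Accommodate, Passive): Incumbent can switch to Passive (5 → 7). Not NE.
(Withdraw, Aggressive): Incumbent can switch to Accommodate (10 → 18). Not NE.
(Withdraw, Moderate): Incumbent can switch to Passive (9 → 14). Not NE.
(Withdraw, Passive): Incumbent gets 10, best alternative 7; Entrant gets 11, best alternative 10. No profitable deviation — NE.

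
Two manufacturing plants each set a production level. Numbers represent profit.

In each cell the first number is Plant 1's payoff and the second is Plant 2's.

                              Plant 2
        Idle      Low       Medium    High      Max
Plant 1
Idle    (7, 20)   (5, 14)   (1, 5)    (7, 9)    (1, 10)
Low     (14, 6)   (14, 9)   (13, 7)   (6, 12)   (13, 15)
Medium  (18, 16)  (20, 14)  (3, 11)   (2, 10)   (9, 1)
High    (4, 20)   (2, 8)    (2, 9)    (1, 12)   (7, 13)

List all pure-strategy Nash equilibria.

(Idle, Idle): Plant 1 can switch to Low (7 → 14). Not NE.
(Idle, Low): Plant 1 can switch to Low (5 → 14). Not NE.
(Idle, Medium): Plant 1 can switch to Low (1 → 13). Not NE.
(Idle, High): Plant 2 can switch to Idle (9 → 20). Not NE.
(Idle, Max): Plant 1 can switch to Low (1 → 13). Not NE.
(Low, Idle): Plant 1 can switch to Medium (14 → 18). Not NE.
(Low, Low): Plant 1 can switch to Medium (14 → 20). Not NE.
(Low, Medium): Plant 2 can switch to Low (7 → 9). Not NE.
(Low, High): Plant 1 can switch to Idle (6 → 7). Not NE.
(Low, Max): Plant 1 gets 13, best alternative 9; Plant 2 gets 15, best alternative 12. No profitable deviation — NE.
(Medium, Idle): Plant 1 gets 18, best alternative 14; Plant 2 gets 16, best alternative 14. No profitable deviation — NE.
(Medium, Low): Plant 2 can switch to Idle (14 → 16). Not NE.
(Medium, Medium): Plant 1 can switch to Low (3 → 13). Not NE.
(Medium, High): Plant 1 can switch to Idle (2 → 7). Not NE.
(The remaining 6 profiles each have a profitable deviation by the same check.)

Pure-strategy Nash equilibria: (Low, Max); (Medium, Idle)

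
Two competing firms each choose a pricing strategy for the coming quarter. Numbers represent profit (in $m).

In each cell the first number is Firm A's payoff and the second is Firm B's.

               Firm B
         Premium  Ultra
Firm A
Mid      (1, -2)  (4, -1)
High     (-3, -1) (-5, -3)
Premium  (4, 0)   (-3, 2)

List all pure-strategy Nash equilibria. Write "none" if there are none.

(Mid, Ultra)

(Mid, Premium): Firm A can switch to Premium (1 → 4). Not NE.
(Mid, Ultra): Firm A gets 4, best alternative -3; Firm B gets -1, best alternative -2. No profitable deviation — NE.
(High, Premium): Firm A can switch to Mid (-3 → 1). Not NE.
(High, Ultra): Firm A can switch to Mid (-5 → 4). Not NE.
(Premium, Premium): Firm B can switch to Ultra (0 → 2). Not NE.
(Premium, Ultra): Firm A can switch to Mid (-3 → 4). Not NE.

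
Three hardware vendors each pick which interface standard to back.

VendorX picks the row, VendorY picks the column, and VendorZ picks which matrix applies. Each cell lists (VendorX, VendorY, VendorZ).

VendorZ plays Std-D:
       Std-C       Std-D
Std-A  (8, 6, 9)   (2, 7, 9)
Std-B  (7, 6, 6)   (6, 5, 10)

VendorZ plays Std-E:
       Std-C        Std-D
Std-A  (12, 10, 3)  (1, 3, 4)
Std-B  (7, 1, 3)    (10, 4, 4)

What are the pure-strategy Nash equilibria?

VendorX against (Std-C, Std-D): payoffs 8, 7 → best response Std-A.
VendorX against (Std-C, Std-E): payoffs 12, 7 → best response Std-A.
VendorX against (Std-D, Std-D): payoffs 2, 6 → best response Std-B.
VendorX against (Std-D, Std-E): payoffs 1, 10 → best response Std-B.
VendorY against (Std-A, Std-D): payoffs 6, 7 → best response Std-D.
VendorY against (Std-A, Std-E): payoffs 10, 3 → best response Std-C.
VendorY against (Std-B, Std-D): payoffs 6, 5 → best response Std-C.
VendorY against (Std-B, Std-E): payoffs 1, 4 → best response Std-D.
VendorZ against (Std-A, Std-C): payoffs 9, 3 → best response Std-D.
VendorZ against (Std-A, Std-D): payoffs 9, 4 → best response Std-D.
VendorZ against (Std-B, Std-C): payoffs 6, 3 → best response Std-D.
VendorZ against (Std-B, Std-D): payoffs 10, 4 → best response Std-D.
No profile is a mutual best response for all players.

No pure-strategy Nash equilibrium.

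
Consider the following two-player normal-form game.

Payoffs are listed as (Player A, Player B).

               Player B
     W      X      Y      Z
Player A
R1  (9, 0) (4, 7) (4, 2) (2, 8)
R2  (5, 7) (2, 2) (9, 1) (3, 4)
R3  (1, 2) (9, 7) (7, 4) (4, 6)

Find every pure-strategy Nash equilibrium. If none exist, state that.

(R3, X)

Check each profile: it is a Nash equilibrium iff no player can strictly gain by switching unilaterally.
(R1, W): Player B can switch to X (0 → 7). Not NE.
(R1, X): Player A can switch to R3 (4 → 9). Not NE.
(R1, Y): Player A can switch to R2 (4 → 9). Not NE.
(R1, Z): Player A can switch to R2 (2 → 3). Not NE.
(R2, W): Player A can switch to R1 (5 → 9). Not NE.
(R2, X): Player A can switch to R1 (2 → 4). Not NE.
(R2, Y): Player B can switch to W (1 → 7). Not NE.
(R2, Z): Player A can switch to R3 (3 → 4). Not NE.
(R3, W): Player A can switch to R1 (1 → 9). Not NE.
(R3, X): Player A gets 9, best alternative 4; Player B gets 7, best alternative 6. No profitable deviation — NE.
(R3, Y): Player A can switch to R2 (7 → 9). Not NE.
(R3, Z): Player B can switch to X (6 → 7). Not NE.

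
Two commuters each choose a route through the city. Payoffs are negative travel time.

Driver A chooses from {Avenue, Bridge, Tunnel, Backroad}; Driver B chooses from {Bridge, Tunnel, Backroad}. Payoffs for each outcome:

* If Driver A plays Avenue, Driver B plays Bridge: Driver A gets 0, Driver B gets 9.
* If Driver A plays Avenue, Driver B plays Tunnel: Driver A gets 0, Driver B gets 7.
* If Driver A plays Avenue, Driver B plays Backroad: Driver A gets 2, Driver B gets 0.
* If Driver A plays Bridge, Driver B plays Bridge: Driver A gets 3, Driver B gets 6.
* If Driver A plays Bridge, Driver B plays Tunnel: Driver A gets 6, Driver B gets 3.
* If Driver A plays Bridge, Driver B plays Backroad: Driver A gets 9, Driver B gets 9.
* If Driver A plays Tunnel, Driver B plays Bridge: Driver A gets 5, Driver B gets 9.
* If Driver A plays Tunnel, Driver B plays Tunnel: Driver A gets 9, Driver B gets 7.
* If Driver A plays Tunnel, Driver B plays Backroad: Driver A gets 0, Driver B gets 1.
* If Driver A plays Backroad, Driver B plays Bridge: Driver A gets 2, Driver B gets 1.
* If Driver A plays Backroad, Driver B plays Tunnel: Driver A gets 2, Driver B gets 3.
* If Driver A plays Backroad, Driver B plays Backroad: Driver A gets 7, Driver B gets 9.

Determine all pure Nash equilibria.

For each strategy profile, look for a profitable unilateral deviation.
(Avenue, Bridge): Driver A can switch to Bridge (0 → 3). Not NE.
(Avenue, Tunnel): Driver A can switch to Bridge (0 → 6). Not NE.
(Avenue, Backroad): Driver A can switch to Bridge (2 → 9). Not NE.
(Bridge, Bridge): Driver A can switch to Tunnel (3 → 5). Not NE.
(Bridge, Tunnel): Driver A can switch to Tunnel (6 → 9). Not NE.
(Bridge, Backroad): Driver A gets 9, best alternative 7; Driver B gets 9, best alternative 6. No profitable deviation — NE.
(Tunnel, Bridge): Driver A gets 5, best alternative 3; Driver B gets 9, best alternative 7. No profitable deviation — NE.
(Tunnel, Tunnel): Driver B can switch to Bridge (7 → 9). Not NE.
(Tunnel, Backroad): Driver A can switch to Avenue (0 → 2). Not NE.
(Backroad, Bridge): Driver A can switch to Bridge (2 → 3). Not NE.
(Backroad, Tunnel): Driver A can switch to Bridge (2 → 6). Not NE.
(Backroad, Backroad): Driver A can switch to Bridge (7 → 9). Not NE.

The pure Nash equilibria are (Bridge, Backroad); (Tunnel, Bridge).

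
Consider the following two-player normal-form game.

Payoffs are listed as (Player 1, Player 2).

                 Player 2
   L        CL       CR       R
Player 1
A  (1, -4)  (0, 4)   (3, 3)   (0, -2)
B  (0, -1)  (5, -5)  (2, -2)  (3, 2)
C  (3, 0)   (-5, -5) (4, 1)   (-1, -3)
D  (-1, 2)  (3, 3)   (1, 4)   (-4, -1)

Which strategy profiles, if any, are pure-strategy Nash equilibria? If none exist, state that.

(B, R) and (C, CR)

Player 1 against L: payoffs 1, 0, 3, -1 → best response C.
Player 1 against CL: payoffs 0, 5, -5, 3 → best response B.
Player 1 against CR: payoffs 3, 2, 4, 1 → best response C.
Player 1 against R: payoffs 0, 3, -1, -4 → best response B.
Player 2 against A: payoffs -4, 4, 3, -2 → best response CL.
Player 2 against B: payoffs -1, -5, -2, 2 → best response R.
Player 2 against C: payoffs 0, -5, 1, -3 → best response CR.
Player 2 against D: payoffs 2, 3, 4, -1 → best response CR.
Mutual best responses: (B, R); (C, CR).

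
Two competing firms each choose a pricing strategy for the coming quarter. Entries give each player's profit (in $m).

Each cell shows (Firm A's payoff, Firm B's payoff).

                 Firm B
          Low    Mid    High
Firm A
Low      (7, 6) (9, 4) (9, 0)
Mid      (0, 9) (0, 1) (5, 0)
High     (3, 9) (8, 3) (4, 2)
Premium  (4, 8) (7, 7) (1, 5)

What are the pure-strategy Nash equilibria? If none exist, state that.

The unique pure-strategy Nash equilibrium is (Low, Low).

Firm A against Low: payoffs 7, 0, 3, 4 → best response Low.
Firm A against Mid: payoffs 9, 0, 8, 7 → best response Low.
Firm A against High: payoffs 9, 5, 4, 1 → best response Low.
Firm B against Low: payoffs 6, 4, 0 → best response Low.
Firm B against Mid: payoffs 9, 1, 0 → best response Low.
Firm B against High: payoffs 9, 3, 2 → best response Low.
Firm B against Premium: payoffs 8, 7, 5 → best response Low.
Mutual best responses: (Low, Low).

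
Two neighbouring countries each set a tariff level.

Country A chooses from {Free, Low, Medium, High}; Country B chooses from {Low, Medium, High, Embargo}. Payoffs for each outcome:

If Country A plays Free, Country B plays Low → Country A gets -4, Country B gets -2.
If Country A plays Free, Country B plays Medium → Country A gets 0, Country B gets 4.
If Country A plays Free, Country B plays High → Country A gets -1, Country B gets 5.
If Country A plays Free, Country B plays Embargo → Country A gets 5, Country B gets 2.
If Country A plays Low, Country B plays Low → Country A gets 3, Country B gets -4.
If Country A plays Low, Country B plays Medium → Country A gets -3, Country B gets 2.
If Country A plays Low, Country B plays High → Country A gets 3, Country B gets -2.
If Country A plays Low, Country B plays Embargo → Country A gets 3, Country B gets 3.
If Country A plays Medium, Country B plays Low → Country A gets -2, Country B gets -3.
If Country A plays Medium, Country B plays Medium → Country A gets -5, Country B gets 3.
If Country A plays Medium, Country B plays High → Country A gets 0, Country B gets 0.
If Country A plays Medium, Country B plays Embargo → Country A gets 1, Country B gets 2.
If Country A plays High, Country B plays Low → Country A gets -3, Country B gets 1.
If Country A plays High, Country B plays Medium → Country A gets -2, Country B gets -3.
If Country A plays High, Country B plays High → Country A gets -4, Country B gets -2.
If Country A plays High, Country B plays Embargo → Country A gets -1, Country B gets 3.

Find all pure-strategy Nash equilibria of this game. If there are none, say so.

No pure-strategy Nash equilibrium.

For each strategy profile, look for a profitable unilateral deviation.
(Free, Low): Country A can switch to Low (-4 → 3). Not NE.
(Free, Medium): Country B can switch to High (4 → 5). Not NE.
(Free, High): Country A can switch to Low (-1 → 3). Not NE.
(Free, Embargo): Country B can switch to Medium (2 → 4). Not NE.
(Low, Low): Country B can switch to Medium (-4 → 2). Not NE.
(Low, Medium): Country A can switch to Free (-3 → 0). Not NE.
(The remaining 10 profiles each have a profitable deviation by the same check.)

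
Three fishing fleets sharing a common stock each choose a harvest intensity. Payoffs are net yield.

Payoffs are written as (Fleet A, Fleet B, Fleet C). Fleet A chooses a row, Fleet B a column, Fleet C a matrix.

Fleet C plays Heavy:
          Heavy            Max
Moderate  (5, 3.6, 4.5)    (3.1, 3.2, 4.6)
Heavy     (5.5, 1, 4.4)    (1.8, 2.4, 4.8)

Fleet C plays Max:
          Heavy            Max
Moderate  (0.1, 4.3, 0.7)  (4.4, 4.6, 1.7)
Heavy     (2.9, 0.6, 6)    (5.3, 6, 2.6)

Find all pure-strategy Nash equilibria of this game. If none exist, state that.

There is no pure-strategy Nash equilibrium.

Fleet A against (Heavy, Heavy): payoffs 5, 5.5 → best response Heavy.
Fleet A against (Heavy, Max): payoffs 0.1, 2.9 → best response Heavy.
Fleet A against (Max, Heavy): payoffs 3.1, 1.8 → best response Moderate.
Fleet A against (Max, Max): payoffs 4.4, 5.3 → best response Heavy.
Fleet B against (Moderate, Heavy): payoffs 3.6, 3.2 → best response Heavy.
Fleet B against (Moderate, Max): payoffs 4.3, 4.6 → best response Max.
Fleet B against (Heavy, Heavy): payoffs 1, 2.4 → best response Max.
Fleet B against (Heavy, Max): payoffs 0.6, 6 → best response Max.
Fleet C against (Moderate, Heavy): payoffs 4.5, 0.7 → best response Heavy.
Fleet C against (Moderate, Max): payoffs 4.6, 1.7 → best response Heavy.
Fleet C against (Heavy, Heavy): payoffs 4.4, 6 → best response Max.
Fleet C against (Heavy, Max): payoffs 4.8, 2.6 → best response Heavy.
No profile is a mutual best response for all players.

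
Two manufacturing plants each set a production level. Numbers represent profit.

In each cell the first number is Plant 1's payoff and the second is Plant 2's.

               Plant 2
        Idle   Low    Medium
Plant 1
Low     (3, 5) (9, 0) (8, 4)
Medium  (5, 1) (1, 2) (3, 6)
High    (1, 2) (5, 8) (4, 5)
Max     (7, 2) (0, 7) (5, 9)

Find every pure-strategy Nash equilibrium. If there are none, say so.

(Low, Idle): Plant 1 can switch to Medium (3 → 5). Not NE.
(Low, Low): Plant 2 can switch to Idle (0 → 5). Not NE.
(Low, Medium): Plant 2 can switch to Idle (4 → 5). Not NE.
(Medium, Idle): Plant 1 can switch to Max (5 → 7). Not NE.
(Medium, Low): Plant 1 can switch to Low (1 → 9). Not NE.
(Medium, Medium): Plant 1 can switch to Low (3 → 8). Not NE.
(The remaining 6 profiles each have a profitable deviation by the same check.)

There is no pure-strategy Nash equilibrium.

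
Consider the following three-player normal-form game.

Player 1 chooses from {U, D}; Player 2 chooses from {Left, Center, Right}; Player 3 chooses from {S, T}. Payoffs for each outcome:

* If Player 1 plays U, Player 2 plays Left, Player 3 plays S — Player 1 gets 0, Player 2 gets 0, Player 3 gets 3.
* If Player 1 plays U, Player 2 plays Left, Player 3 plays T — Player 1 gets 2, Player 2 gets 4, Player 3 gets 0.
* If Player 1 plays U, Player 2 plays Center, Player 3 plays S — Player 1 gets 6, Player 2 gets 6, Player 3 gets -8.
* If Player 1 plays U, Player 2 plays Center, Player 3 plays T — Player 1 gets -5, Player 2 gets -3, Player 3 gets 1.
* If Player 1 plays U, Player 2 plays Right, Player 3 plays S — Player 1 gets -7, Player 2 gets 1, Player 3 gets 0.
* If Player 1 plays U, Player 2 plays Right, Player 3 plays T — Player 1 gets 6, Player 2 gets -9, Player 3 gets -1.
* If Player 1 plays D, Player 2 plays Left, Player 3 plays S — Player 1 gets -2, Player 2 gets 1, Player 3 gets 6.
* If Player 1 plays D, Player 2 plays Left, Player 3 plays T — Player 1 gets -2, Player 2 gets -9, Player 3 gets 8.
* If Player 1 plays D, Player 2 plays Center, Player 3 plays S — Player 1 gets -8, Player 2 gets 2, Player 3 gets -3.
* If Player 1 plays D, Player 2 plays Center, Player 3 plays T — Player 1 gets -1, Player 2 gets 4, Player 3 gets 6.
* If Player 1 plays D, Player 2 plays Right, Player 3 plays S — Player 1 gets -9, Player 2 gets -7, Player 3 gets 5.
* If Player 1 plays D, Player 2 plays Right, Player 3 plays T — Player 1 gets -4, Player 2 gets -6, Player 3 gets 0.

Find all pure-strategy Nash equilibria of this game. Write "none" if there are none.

Pure NE: (D, Center, T)

Player 1 against (Left, S): payoffs 0, -2 → best response U.
Player 1 against (Left, T): payoffs 2, -2 → best response U.
Player 1 against (Center, S): payoffs 6, -8 → best response U.
Player 1 against (Center, T): payoffs -5, -1 → best response D.
Player 1 against (Right, S): payoffs -7, -9 → best response U.
Player 1 against (Right, T): payoffs 6, -4 → best response U.
Player 2 against (U, S): payoffs 0, 6, 1 → best response Center.
Player 2 against (U, T): payoffs 4, -3, -9 → best response Left.
Player 2 against (D, S): payoffs 1, 2, -7 → best response Center.
Player 2 against (D, T): payoffs -9, 4, -6 → best response Center.
Player 3 against (U, Left): payoffs 3, 0 → best response S.
Player 3 against (U, Center): payoffs -8, 1 → best response T.
Player 3 against (U, Right): payoffs 0, -1 → best response S.
Player 3 against (D, Left): payoffs 6, 8 → best response T.
Player 3 against (D, Center): payoffs -3, 6 → best response T.
Player 3 against (D, Right): payoffs 5, 0 → best response S.
Mutual best responses: (D, Center, T).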